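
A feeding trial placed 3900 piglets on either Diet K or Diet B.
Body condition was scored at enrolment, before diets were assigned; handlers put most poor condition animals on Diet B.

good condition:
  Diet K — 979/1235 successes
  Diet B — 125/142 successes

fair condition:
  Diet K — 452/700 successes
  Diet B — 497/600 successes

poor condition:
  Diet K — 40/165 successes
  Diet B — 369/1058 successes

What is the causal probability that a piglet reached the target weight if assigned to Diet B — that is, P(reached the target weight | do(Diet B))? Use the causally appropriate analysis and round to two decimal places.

Starting body condition satisfies the back-door criterion: it is not a descendant of the diet, and it blocks the spurious path from diet to outcome. Adjusting for it (i.e., using the within-starting body condition rates) gives the causal effect.
Standardising Diet B to the population starting body condition mix: 0.353·125/142 + 0.333·497/600 + 0.314·369/1058 = 0.696.

0.70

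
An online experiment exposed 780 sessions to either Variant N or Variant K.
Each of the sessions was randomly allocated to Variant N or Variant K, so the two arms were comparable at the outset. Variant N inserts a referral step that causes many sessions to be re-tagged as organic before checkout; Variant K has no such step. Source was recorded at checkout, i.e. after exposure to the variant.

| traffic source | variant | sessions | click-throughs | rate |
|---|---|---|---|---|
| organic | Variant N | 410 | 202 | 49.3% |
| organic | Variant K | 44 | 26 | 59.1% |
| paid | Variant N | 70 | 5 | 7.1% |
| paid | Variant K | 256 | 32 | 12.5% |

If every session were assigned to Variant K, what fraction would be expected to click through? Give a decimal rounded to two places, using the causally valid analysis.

0.19

Stratifying would compare variants among sessions the variants themselves sorted into traffic source groups — a form of selection on an intermediate. The unconditioned pooled rates give the total causal effect.
So P(outcome | do(Variant K)) is just the pooled rate for Variant K: 58/300 = 0.193.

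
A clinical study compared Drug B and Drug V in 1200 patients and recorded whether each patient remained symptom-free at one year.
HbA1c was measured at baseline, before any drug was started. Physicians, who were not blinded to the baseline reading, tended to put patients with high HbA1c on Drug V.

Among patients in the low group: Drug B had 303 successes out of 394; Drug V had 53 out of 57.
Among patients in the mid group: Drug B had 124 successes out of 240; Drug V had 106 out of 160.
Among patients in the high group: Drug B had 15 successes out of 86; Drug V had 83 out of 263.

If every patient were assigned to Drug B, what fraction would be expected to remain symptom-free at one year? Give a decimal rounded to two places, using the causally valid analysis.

The stratified and pooled comparisons disagree (Drug V wins within each HbA1c; Drug B wins overall), so the answer turns on the causal role of HbA1c.
The imbalance in HbA1c arose from how patients were allocated, not from anything the drug did; and HbA1c independently affects the outcome. The pooled gap is confounded — condition on HbA1c.
Standardising Drug B to the population HbA1c mix: 0.376·303/394 + 0.333·124/240 + 0.291·15/86 = 0.512.

0.51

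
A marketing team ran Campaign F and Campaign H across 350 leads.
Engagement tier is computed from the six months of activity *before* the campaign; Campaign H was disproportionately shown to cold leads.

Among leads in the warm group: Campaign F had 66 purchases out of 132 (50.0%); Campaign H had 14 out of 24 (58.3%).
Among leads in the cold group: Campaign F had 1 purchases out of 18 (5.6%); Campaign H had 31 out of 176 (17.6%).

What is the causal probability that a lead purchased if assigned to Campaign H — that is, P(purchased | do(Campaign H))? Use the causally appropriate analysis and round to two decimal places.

0.36

Within every engagement tier level Campaign H has the higher rate, yet pooled Campaign F does — Simpson's reversal.
Engagement tier is set before the campaign has any effect — it is not caused by the campaign — and it independently drives the outcome. That makes it a confounder, so the causal comparison is within engagement tier levels.
Standardising Campaign H to the population engagement tier mix: 0.446·14/24 + 0.554·31/176 = 0.358.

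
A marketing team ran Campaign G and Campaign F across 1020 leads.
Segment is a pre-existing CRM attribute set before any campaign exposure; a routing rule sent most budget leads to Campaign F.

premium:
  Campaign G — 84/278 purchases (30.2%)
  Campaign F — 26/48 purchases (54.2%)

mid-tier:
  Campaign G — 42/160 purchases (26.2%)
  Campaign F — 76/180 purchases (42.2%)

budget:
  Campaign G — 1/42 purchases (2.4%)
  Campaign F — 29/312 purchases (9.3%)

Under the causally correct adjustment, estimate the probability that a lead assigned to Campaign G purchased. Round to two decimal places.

0.19

The stratified and pooled comparisons disagree (Campaign F wins within each customer segment; Campaign G wins overall), so the answer turns on the causal role of customer segment.
Customer segment is set before the campaign has any effect — it is not caused by the campaign — and it independently drives the outcome. That makes it a confounder, so the causal comparison is within customer segment levels.
Standardising Campaign G to the population customer segment mix: 0.320·84/278 + 0.333·42/160 + 0.347·1/42 = 0.192.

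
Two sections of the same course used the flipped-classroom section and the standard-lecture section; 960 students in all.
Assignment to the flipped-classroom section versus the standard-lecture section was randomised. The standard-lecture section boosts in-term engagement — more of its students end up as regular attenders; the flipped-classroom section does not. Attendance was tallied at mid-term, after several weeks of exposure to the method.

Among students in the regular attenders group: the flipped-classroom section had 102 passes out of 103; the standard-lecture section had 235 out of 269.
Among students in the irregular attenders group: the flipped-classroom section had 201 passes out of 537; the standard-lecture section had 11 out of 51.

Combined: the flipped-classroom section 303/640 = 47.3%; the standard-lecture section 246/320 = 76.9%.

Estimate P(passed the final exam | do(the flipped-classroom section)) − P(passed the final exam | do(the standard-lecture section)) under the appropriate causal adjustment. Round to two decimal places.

The mid-term attendance-specific comparison favours the flipped-classroom section throughout, but the pooled figures favour the standard-lecture section. The question is whether to condition on mid-term attendance.
Stratifying would compare teaching methods among students the teaching methods themselves sorted into mid-term attendance groups — a form of selection on an intermediate. The unconditioned pooled rates give the total causal effect.
The causal difference is the pooled difference: 0.473 − 0.769 = -0.295.

-0.30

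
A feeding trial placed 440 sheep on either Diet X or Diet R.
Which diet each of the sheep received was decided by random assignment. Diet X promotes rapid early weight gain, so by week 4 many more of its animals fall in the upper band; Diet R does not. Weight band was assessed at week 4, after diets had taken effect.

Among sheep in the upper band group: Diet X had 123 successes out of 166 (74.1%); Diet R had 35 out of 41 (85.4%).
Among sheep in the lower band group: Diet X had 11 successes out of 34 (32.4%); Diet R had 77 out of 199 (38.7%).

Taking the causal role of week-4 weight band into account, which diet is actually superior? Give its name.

Week-4 weight band is downstream of the diet. One should not condition on a consequence of treatment, so the overall rates are the right comparison.
Pooled: Diet X 67.0% vs Diet R 46.7%; Diet X is higher overall.

Diet X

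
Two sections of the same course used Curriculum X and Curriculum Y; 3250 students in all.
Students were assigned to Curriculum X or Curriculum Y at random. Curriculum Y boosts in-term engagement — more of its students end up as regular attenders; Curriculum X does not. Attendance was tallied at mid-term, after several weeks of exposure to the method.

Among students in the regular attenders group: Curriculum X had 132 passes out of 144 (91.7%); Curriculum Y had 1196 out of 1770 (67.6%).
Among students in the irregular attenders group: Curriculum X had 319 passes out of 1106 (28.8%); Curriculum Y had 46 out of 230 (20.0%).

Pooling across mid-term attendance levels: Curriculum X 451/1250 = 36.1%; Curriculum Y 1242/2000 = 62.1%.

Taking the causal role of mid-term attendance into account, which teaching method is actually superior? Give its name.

Curriculum Y

The stratified and pooled comparisons disagree (Curriculum X wins within each mid-term attendance; Curriculum Y wins overall), so the answer turns on the causal role of mid-term attendance.
Mid-term attendance is recorded after the teaching method and is itself shifted by it — it sits on the causal path from teaching method to outcome. Conditioning on a mediator would strip out part of the effect we want; the pooled comparison gives the total causal effect.
Pooled: Curriculum X 36.1% vs Curriculum Y 62.1%; Curriculum Y is higher overall.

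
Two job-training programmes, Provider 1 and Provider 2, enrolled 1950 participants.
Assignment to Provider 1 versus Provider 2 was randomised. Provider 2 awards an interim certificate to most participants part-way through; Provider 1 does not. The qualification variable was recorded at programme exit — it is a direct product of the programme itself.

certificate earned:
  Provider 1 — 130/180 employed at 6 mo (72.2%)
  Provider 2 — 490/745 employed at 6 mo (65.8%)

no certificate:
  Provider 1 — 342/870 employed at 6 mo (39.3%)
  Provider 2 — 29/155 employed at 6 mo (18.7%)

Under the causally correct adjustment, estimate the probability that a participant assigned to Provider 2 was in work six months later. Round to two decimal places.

The qualification attained during the programme-specific comparison favours Provider 1 throughout, but the pooled figures favour Provider 2. The question is whether to condition on qualification attained during the programme.
Qualification attained during the programme here is a post-treatment variable shaped by the programme; conditioning on it would introduce bias rather than remove it. The overall comparison is the causal one.
So P(outcome | do(Provider 2)) is just the pooled rate for Provider 2: 519/900 = 0.577.

0.58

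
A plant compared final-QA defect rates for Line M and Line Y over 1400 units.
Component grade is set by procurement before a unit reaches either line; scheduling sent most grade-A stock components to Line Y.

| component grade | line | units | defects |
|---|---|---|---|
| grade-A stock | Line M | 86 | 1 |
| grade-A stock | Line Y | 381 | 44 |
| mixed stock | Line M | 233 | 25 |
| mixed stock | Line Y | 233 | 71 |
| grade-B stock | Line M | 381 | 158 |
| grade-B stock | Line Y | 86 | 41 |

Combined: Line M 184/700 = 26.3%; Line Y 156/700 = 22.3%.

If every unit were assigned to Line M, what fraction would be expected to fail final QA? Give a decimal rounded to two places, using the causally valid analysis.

The component grade-specific comparison favours Line M throughout, but the pooled figures favour Line Y. The question is whether to condition on component grade.
Here component grade is a common cause — it drives both which line a case falls under and the outcome. The crude comparison mixes populations; the stratum-specific rates are the causally relevant ones.
Standardising Line M to the population component grade mix: 0.334·1/86 + 0.333·25/233 + 0.334·158/381 = 0.178.

0.18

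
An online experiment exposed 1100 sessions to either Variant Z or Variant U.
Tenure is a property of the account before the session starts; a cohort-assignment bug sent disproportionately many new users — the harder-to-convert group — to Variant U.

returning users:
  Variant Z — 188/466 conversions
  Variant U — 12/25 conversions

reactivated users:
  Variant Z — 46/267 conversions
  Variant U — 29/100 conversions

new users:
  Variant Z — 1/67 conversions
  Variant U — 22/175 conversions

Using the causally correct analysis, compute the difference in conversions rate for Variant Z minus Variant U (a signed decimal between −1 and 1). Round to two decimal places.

The user tenure-specific comparison favours Variant U throughout, but the pooled figures favour Variant Z. The question is whether to condition on user tenure.
Nothing the variant does changes user tenure; the imbalance is an allocation artefact. With user tenure also predicting the outcome, the pooled figure is confounded, and the within-stratum comparison is the causal one.
Adjusting over the population distribution of user tenure: 0.446·(0.403−0.480) + 0.334·(0.172−0.290) + 0.220·(0.015−0.126) = -0.098.

-0.10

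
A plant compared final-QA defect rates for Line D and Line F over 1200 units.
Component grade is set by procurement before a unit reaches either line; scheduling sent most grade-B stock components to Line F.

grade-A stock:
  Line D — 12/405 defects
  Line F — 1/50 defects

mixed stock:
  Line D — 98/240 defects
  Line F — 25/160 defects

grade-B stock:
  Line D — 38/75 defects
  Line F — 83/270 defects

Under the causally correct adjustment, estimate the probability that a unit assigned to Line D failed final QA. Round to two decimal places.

0.29

The component grade-specific comparison favours Line F throughout, but the pooled figures favour Line D. The question is whether to condition on component grade.
The imbalance in component grade arose from how units were allocated, not from anything the line did; and component grade independently affects the outcome. The pooled gap is confounded — condition on component grade.
Standardising Line D to the population component grade mix: 0.379·12/405 + 0.333·98/240 + 0.287·38/75 = 0.293.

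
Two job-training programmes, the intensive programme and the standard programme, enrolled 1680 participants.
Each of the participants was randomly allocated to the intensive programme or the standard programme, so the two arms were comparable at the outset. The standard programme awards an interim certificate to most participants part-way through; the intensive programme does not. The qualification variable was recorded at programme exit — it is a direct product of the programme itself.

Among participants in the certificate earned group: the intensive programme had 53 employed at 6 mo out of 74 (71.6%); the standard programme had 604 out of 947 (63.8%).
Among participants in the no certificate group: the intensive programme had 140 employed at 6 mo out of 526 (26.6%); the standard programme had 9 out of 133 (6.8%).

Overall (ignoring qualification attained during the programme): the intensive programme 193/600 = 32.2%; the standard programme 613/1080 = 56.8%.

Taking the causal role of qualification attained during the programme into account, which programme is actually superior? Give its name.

The stratified and pooled comparisons disagree (the intensive programme wins within each qualification attained during the programme; the standard programme wins overall), so the answer turns on the causal role of qualification attained during the programme.
The distribution of qualification attained during the programme is itself part of what the programme does — it is an intermediate outcome. Holding it fixed would remove that part of the effect; the total effect is the pooled difference.
Pooled: the intensive programme 32.2% vs the standard programme 56.8%; the standard programme is higher overall.

the standard programme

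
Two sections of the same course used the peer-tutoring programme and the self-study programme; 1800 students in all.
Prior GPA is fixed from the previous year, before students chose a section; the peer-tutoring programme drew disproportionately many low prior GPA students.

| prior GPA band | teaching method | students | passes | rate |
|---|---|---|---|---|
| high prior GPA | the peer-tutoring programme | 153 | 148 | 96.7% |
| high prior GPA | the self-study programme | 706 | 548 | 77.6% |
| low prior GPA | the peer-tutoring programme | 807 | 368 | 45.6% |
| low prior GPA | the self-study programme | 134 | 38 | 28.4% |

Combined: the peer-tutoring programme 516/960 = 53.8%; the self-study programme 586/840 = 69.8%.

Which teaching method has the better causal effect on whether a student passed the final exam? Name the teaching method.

the peer-tutoring programme

Prior GPA band satisfies the back-door criterion: it is not a descendant of the teaching method, and it blocks the spurious path from teaching method to outcome. Adjusting for it (i.e., using the within-prior GPA band rates) gives the causal effect.
Within each level — high prior GPA: 96.7% vs 77.6%; low prior GPA: 45.6% vs 28.4% — the peer-tutoring programme is higher every time.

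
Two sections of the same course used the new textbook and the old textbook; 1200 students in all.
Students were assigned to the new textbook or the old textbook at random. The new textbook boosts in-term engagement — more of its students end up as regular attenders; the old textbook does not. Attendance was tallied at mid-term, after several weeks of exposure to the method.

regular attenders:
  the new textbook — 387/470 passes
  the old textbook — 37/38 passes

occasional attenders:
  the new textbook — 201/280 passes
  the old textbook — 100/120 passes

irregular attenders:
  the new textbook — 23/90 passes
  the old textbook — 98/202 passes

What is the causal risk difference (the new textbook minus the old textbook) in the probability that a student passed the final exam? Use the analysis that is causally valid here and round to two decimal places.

+0.07

The mid-term attendance-specific comparison favours the old textbook throughout, but the pooled figures favour the new textbook. The question is whether to condition on mid-term attendance.
The distribution of mid-term attendance is itself part of what the teaching method does — it is an intermediate outcome. Holding it fixed would remove that part of the effect; the total effect is the pooled difference.
The causal difference is the pooled difference: 0.727 − 0.653 = +0.075.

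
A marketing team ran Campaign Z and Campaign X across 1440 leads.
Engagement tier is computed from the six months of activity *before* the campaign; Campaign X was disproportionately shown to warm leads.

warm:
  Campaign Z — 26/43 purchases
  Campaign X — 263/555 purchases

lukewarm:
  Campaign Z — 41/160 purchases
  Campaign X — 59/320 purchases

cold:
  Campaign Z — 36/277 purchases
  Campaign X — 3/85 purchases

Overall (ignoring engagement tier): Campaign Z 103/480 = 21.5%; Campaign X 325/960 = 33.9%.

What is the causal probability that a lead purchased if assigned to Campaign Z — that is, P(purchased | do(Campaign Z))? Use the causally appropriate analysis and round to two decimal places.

Since engagement tier is a pre-existing factor (not a product of the campaign) and it affects the outcome on its own, it is a confounder. The stratified rates, not the pooled rate, identify the causal effect.
Standardising Campaign Z to the population engagement tier mix: 0.415·26/43 + 0.333·41/160 + 0.251·36/277 = 0.369.

0.37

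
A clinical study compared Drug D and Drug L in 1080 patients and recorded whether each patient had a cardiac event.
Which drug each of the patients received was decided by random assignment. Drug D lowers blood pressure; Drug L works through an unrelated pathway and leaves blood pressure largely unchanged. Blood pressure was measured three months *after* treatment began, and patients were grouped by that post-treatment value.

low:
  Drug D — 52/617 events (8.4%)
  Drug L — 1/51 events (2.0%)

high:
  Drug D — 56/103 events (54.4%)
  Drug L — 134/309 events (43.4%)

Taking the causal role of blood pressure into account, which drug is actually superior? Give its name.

Within every blood pressure level Drug L has the lower rate, yet pooled Drug D does — Simpson's reversal.
Blood pressure here is a post-treatment variable shaped by the drug; conditioning on it would introduce bias rather than remove it. The overall comparison is the causal one.
Pooled: Drug D 15.0% vs Drug L 37.5%; Drug D is lower overall.

Drug D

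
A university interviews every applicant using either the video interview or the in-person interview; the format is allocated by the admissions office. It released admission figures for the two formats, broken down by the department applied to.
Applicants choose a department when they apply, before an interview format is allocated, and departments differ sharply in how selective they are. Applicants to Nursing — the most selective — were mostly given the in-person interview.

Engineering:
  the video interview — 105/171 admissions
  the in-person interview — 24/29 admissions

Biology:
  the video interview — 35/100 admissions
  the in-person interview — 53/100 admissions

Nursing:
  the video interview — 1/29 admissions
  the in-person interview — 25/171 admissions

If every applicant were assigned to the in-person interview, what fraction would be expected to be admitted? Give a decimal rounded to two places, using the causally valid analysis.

0.50

Nothing the interview format does changes department; the imbalance is an allocation artefact. With department also predicting the outcome, the pooled figure is confounded, and the within-stratum comparison is the causal one.
Standardising the in-person interview to the population department mix: 0.333·24/29 + 0.333·53/100 + 0.333·25/171 = 0.501.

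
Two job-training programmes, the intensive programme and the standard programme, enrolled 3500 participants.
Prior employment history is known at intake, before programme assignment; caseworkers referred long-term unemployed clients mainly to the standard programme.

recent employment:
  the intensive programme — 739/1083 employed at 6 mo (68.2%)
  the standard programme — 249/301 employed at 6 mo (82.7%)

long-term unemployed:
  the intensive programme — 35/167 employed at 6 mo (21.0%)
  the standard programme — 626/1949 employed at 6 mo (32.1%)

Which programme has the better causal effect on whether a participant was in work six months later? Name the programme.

the standard programme

The stratified and pooled comparisons disagree (the standard programme wins within each prior employment history; the intensive programme wins overall), so the answer turns on the causal role of prior employment history.
Since prior employment history is a pre-existing factor (not a product of the programme) and it affects the outcome on its own, it is a confounder. The stratified rates, not the pooled rate, identify the causal effect.
Within each level — recent employment: 68.2% vs 82.7%; long-term unemployed: 21.0% vs 32.1% — the standard programme is higher every time.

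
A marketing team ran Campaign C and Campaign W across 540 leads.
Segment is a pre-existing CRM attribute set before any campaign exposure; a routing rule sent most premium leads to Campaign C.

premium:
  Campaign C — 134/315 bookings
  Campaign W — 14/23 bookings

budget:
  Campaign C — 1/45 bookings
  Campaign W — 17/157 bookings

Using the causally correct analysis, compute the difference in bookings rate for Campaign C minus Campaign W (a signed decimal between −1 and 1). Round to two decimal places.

Customer segment is set before the campaign has any effect — it is not caused by the campaign — and it independently drives the outcome. That makes it a confounder, so the causal comparison is within customer segment levels.
Adjusting over the population distribution of customer segment: 0.626·(0.425−0.609) + 0.374·(0.022−0.108) = -0.147.

-0.15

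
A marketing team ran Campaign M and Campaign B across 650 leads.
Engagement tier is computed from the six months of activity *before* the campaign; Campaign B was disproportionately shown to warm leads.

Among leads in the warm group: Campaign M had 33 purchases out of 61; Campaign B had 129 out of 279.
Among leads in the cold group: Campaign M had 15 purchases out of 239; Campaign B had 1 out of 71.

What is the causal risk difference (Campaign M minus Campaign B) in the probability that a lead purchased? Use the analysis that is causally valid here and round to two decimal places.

Here engagement tier is a common cause — it drives both which campaign a case falls under and the outcome. The crude comparison mixes populations; the stratum-specific rates are the causally relevant ones.
Adjusting over the population distribution of engagement tier: 0.523·(0.541−0.462) + 0.477·(0.063−0.014) = +0.064.

+0.06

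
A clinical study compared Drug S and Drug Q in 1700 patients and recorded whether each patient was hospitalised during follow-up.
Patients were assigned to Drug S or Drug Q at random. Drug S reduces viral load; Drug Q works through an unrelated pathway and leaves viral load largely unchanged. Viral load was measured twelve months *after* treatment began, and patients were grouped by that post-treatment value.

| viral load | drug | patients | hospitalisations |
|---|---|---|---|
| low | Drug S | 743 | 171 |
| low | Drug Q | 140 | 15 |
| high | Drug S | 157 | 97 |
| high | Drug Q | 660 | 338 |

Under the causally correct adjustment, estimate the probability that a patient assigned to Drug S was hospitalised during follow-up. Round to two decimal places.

0.30

Because the drug influences viral load, viral load is a post-treatment mediator, not a confounder. Stratifying on it would bias the estimate; the causal effect is the crude pooled difference.
So P(outcome | do(Drug S)) is just the pooled rate for Drug S: 268/900 = 0.298.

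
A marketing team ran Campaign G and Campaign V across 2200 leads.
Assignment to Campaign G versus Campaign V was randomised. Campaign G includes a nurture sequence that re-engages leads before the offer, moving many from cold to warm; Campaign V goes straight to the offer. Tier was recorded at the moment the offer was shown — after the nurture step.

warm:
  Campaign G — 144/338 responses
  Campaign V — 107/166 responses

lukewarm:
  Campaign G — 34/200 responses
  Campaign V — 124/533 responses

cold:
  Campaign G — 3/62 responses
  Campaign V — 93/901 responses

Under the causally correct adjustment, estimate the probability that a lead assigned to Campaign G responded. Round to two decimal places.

Engagement tier here is a post-treatment variable shaped by the campaign; conditioning on it would introduce bias rather than remove it. The overall comparison is the causal one.
So P(outcome | do(Campaign G)) is just the pooled rate for Campaign G: 181/600 = 0.302.

0.30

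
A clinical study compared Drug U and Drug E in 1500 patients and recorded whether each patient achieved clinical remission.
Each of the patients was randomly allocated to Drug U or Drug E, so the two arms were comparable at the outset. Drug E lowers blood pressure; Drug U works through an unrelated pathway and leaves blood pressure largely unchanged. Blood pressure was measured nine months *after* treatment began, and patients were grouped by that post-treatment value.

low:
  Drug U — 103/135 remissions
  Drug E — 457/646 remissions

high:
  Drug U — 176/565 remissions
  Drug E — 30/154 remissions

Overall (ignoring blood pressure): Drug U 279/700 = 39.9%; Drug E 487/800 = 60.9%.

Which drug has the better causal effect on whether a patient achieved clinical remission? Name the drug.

The distribution of blood pressure is itself part of what the drug does — it is an intermediate outcome. Holding it fixed would remove that part of the effect; the total effect is the pooled difference.
Pooled: Drug U 39.9% vs Drug E 60.9%; Drug E is higher overall.

Drug E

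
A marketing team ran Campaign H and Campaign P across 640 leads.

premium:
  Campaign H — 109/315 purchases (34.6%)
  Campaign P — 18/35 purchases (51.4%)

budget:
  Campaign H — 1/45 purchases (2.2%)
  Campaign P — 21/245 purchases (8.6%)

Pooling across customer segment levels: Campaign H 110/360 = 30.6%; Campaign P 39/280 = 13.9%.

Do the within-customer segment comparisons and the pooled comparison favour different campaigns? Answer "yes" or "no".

yes

Within each customer segment level (premium 34.6% vs 51.4%; budget 2.2% vs 8.6%), Campaign P has the higher rate every time. Pooled: 30.6% vs 13.9% — Campaign H has the higher rate overall. The two comparisons disagree.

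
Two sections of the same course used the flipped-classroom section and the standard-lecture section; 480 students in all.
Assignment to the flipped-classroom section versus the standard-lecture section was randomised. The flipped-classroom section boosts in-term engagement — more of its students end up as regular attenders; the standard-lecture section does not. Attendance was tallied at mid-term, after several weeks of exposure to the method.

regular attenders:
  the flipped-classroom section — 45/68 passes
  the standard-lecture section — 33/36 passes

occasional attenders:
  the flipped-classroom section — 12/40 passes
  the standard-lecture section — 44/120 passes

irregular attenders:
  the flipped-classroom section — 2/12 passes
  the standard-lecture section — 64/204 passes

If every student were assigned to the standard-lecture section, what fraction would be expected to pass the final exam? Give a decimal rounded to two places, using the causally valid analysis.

Stratifying would compare teaching methods among students the teaching methods themselves sorted into mid-term attendance groups — a form of selection on an intermediate. The unconditioned pooled rates give the total causal effect.
So P(outcome | do(the standard-lecture section)) is just the pooled rate for the standard-lecture section: 141/360 = 0.392.

0.39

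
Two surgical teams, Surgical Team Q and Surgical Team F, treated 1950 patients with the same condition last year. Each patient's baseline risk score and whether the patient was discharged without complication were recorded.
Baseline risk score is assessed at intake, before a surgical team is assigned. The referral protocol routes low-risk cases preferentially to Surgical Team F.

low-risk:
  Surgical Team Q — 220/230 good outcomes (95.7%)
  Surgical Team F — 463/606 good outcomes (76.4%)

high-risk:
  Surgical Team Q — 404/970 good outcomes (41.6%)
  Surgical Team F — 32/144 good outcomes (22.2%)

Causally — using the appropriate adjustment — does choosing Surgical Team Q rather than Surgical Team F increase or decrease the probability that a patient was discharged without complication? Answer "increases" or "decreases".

increases

The imbalance in baseline risk score arose from how patients were allocated, not from anything the surgical team did; and baseline risk score independently affects the outcome. The pooled gap is confounded — condition on baseline risk score.
Within each level — low-risk: 95.7% vs 76.4%; high-risk: 41.6% vs 22.2% — Surgical Team Q is higher every time.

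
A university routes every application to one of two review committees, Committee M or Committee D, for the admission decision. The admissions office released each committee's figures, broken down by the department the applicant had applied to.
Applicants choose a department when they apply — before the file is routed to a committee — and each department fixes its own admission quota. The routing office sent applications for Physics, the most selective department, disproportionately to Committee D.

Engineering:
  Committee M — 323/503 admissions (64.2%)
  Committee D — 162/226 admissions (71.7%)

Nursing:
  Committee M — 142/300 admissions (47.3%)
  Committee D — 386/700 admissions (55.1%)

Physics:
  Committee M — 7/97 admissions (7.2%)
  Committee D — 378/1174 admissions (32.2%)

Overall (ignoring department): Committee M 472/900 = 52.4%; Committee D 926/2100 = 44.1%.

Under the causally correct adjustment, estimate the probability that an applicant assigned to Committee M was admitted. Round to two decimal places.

0.34

Committee D is higher inside every department stratum but Committee M is higher in aggregate. Whether to stratify depends on how department relates to the review committee.
Here department is a common cause — it drives both which review committee a case falls under and the outcome. The crude comparison mixes populations; the stratum-specific rates are the causally relevant ones.
Standardising Committee M to the population department mix: 0.243·323/503 + 0.333·142/300 + 0.424·7/97 = 0.344.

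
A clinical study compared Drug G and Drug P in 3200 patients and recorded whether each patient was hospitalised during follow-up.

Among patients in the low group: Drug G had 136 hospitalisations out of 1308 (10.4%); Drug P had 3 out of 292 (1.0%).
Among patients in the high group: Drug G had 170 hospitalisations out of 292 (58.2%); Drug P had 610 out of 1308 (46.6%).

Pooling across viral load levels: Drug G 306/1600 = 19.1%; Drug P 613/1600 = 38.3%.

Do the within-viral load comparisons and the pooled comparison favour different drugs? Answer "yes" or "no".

yes

Within each viral load level (low 10.4% vs 1.0%; high 58.2% vs 46.6%), Drug P has the lower rate every time. Pooled: 19.1% vs 38.3% — Drug G has the lower rate overall. The two comparisons disagree.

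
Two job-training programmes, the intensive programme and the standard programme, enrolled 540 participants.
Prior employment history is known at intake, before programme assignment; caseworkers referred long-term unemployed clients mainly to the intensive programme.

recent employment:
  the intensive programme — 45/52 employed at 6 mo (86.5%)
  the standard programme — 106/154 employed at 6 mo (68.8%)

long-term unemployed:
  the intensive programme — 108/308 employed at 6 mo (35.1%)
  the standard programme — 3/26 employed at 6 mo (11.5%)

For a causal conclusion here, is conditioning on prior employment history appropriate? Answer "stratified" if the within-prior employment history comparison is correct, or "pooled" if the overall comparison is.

Prior employment history is set before the programme has any effect — it is not caused by the programme — and it independently drives the outcome. That makes it a confounder, so the causal comparison is within prior employment history levels.
Within each level — recent employment: 86.5% vs 68.8%; long-term unemployed: 35.1% vs 11.5% — the intensive programme is higher every time.

stratified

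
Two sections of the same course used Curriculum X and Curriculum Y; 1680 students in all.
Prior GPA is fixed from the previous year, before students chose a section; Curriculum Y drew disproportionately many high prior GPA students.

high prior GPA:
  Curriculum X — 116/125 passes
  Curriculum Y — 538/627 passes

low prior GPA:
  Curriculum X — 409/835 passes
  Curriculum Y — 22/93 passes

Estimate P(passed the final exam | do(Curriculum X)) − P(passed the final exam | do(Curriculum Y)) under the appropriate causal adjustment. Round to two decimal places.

+0.17

Within every prior GPA band level Curriculum X has the higher rate, yet pooled Curriculum Y does — Simpson's reversal.
Prior GPA band is set before the teaching method has any effect — it is not caused by the teaching method — and it independently drives the outcome. That makes it a confounder, so the causal comparison is within prior GPA band levels.
Adjusting over the population distribution of prior GPA band: 0.448·(0.928−0.858) + 0.552·(0.490−0.237) = +0.171.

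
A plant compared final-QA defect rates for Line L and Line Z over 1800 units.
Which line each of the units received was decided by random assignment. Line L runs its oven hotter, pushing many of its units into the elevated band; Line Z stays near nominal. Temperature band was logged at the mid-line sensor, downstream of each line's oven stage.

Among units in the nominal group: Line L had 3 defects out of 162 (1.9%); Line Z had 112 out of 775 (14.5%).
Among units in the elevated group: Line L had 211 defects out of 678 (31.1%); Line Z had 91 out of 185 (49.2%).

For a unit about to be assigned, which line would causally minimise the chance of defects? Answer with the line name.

In-process temperature band is downstream of the line. One should not condition on a consequence of treatment, so the overall rates are the right comparison.
Pooled: Line L 25.5% vs Line Z 21.1%; Line Z is lower overall.

Line Z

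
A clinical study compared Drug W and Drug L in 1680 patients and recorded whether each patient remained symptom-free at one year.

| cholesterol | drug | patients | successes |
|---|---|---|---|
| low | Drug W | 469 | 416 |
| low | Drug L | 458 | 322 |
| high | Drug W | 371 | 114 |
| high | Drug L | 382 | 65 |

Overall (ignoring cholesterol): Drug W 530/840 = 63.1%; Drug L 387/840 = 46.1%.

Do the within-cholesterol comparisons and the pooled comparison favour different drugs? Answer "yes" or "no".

Within each cholesterol level (low 88.7% vs 70.3%; high 30.7% vs 17.0%), Drug W has the higher rate every time. Pooled: 63.1% vs 46.1% — Drug W has the higher rate overall. They agree.

no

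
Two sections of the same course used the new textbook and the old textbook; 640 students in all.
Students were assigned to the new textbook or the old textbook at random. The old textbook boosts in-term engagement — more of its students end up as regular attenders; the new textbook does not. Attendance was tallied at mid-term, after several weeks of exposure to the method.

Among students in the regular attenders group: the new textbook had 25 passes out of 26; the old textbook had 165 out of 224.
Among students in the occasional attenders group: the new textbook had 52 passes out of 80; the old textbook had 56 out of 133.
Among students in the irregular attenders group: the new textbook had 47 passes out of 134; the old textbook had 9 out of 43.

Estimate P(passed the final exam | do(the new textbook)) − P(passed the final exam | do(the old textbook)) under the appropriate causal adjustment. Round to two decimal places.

Mid-term attendance here is a post-treatment variable shaped by the teaching method; conditioning on it would introduce bias rather than remove it. The overall comparison is the causal one.
The causal difference is the pooled difference: 0.517 − 0.575 = -0.058.

-0.06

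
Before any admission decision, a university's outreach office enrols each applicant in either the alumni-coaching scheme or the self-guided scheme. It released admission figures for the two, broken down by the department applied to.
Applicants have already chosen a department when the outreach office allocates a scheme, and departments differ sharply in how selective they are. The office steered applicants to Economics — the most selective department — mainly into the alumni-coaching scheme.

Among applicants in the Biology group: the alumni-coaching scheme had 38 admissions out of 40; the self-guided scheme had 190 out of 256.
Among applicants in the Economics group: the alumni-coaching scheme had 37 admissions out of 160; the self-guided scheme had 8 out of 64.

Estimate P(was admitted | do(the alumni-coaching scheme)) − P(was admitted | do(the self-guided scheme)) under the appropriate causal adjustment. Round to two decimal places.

+0.16

Department differs across outreach schemes for reasons unrelated to any effect of the outreach scheme itself, and it separately predicts the outcome — a classic confounder. We must compare within department levels.
Adjusting over the population distribution of department: 0.569·(0.950−0.742) + 0.431·(0.231−0.125) = +0.164.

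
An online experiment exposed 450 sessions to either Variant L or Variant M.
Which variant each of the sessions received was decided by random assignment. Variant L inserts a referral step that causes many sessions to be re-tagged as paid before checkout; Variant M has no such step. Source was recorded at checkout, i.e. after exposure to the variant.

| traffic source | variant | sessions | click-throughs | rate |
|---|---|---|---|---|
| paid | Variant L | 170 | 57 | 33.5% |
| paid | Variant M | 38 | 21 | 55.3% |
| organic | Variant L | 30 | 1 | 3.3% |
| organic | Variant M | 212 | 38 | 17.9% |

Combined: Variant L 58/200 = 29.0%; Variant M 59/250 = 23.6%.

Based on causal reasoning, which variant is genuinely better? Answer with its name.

Variant L

Within every traffic source level Variant M has the higher rate, yet pooled Variant L does — Simpson's reversal.
The distribution of traffic source is itself part of what the variant does — it is an intermediate outcome. Holding it fixed would remove that part of the effect; the total effect is the pooled difference.
Pooled: Variant L 29.0% vs Variant M 23.6%; Variant L is higher overall.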